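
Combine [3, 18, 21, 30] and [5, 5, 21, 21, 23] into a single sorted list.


List A: [3, 18, 21, 30]
List B: [5, 5, 21, 21, 23]
Repeatedly compare the front elements and take the smaller:
  3 vs 5 -> take 3
  18 vs 5 -> take 5
  18 vs 5 -> take 5
  18 vs 21 -> take 18
  21 vs 21 -> take 21
  30 vs 21 -> take 21
  30 vs 21 -> take 21
  30 vs 23 -> take 23
  B is exhausted; append the rest of A: [30]
Final answer: [3, 5, 5, 18, 21, 21, 21, 23, 30]


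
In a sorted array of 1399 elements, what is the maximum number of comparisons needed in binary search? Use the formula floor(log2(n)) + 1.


Binary search halves the search space each step.
Maximum comparisons = floor(log2(1399)) + 1
log2(1399) = 10.4502
floor(log2(1399)) = 10, so 10 + 1 = 11
Final answer: 11


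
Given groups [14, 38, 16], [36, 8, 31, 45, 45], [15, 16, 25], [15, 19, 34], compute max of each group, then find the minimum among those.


Find max of each group:
  Group 1: [14, 38, 16] -> max = 38
  Group 2: [36, 8, 31, 45, 45] -> max = 45
  Group 3: [15, 16, 25] -> max = 25
  Group 4: [15, 19, 34] -> max = 34
Maxes: [38, 45, 25, 34]
Minimum of maxes = 25
Final answer: 25


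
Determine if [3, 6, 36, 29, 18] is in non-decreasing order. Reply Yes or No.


Check consecutive pairs:
  3 <= 6? True
  6 <= 36? True
  36 <= 29? False
  29 <= 18? False
2 consecutive pair(s) are out of order, so the list is not sorted.
Final answer: No


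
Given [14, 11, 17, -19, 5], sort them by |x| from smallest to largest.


Compute absolute values:
  |14| = 14
  |11| = 11
  |17| = 17
  |-19| = 19
  |5| = 5
Absolute values in increasing order: 5 < 11 < 14 < 17 < 19
Listing the original numbers in that order gives the answer.
Final answer: [5, 11, 14, 17, -19]


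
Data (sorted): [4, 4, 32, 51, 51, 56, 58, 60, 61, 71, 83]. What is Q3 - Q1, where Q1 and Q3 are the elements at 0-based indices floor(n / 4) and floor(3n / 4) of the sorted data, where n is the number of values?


The data has n = 11 elements.
Q1 index = floor(11 / 4) = floor(2.75) = 2; Q3 index = floor(3 * 11 / 4) = floor(8.25) = 8
Q1 = element at index 2 = 32
Q3 = element at index 8 = 61
IQR = 61 - 32 = 29
Final answer: 29


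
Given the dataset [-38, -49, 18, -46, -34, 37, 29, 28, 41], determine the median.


First, sort the list: [-49, -46, -38, -34, 18, 28, 29, 37, 41]
The list has 9 elements (odd count).
The middle index is 4 (0-based), and the element there is 18.
Final answer: 18


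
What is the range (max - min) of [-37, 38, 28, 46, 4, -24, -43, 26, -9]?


Maximum value: 46
Minimum value: -43
Range = 46 - (-43) = 89
Final answer: 89


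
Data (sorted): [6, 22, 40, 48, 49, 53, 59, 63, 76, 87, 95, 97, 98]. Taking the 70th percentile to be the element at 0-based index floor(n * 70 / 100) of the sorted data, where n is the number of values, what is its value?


The dataset has n = 13 elements.
Index = floor(13 * 70 / 100) = floor(910 / 100) = floor(9.1) = 9
Counting from index 0 in the sorted data, the element at index 9 is 87.
Final answer: 87


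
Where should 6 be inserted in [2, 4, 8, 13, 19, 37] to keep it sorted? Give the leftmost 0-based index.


List is sorted: [2, 4, 8, 13, 19, 37]
We need the leftmost position where 6 can be inserted, i.e. the first index whose element is >= 6 (or the end of the list if none is).
Binary search with low=0, high=6 (0-based indices):
  low=0, high=6, mid=3: a[3]=13 >= 6, so high = 3
  low=0, high=3, mid=1: a[1]=4 < 6, so low = 2
  low=2, high=3, mid=2: a[2]=8 >= 6, so high = 2
Now low = high = 2, so the insertion index is 2.
Final answer: 2


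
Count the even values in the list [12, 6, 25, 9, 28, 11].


Check each element:
  12 is even
  6 is even
  25 is odd
  9 is odd
  28 is even
  11 is odd
Evens: [12, 6, 28]
Count of evens = 3
Final answer: 3


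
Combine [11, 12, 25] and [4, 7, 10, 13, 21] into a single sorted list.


List A: [11, 12, 25]
List B: [4, 7, 10, 13, 21]
Repeatedly compare the front elements and take the smaller:
  11 vs 4 -> take 4
  11 vs 7 -> take 7
  11 vs 10 -> take 10
  11 vs 13 -> take 11
  12 vs 13 -> take 12
  25 vs 13 -> take 13
  25 vs 21 -> take 21
  B is exhausted; append the rest of A: [25]
Final answer: [4, 7, 10, 11, 12, 13, 21, 25]


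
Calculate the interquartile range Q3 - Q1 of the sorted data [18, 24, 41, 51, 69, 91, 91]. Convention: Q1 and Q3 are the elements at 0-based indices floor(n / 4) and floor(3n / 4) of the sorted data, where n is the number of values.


The data has n = 7 elements.
Q1 index = floor(7 / 4) = floor(1.75) = 1; Q3 index = floor(3 * 7 / 4) = floor(5.25) = 5
Q1 = element at index 1 = 24
Q3 = element at index 5 = 91
IQR = 91 - 24 = 67
Final answer: 67


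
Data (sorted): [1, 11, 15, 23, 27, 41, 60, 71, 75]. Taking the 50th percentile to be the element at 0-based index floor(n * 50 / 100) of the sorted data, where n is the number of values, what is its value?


The dataset has n = 9 elements.
Index = floor(9 * 50 / 100) = floor(450 / 100) = floor(4.5) = 4
Counting from index 0 in the sorted data, the element at index 4 is 27.
Final answer: 27


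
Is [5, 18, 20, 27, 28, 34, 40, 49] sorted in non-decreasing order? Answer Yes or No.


Check consecutive pairs:
  5 <= 18? True
  18 <= 20? True
  20 <= 27? True
  27 <= 28? True
  28 <= 34? True
  34 <= 40? True
  40 <= 49? True
Every consecutive pair is in order, so the list is non-decreasing.
Final answer: Yes


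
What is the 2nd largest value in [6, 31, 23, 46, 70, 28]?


Sort descending: [70, 46, 31, 28, 23, 6]
The 2nd element (1-indexed) is at index 1.
Value = 46
Final answer: 46


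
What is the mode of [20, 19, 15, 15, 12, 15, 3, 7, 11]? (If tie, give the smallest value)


Count the frequency of each value:
  3 appears 1 time(s)
  7 appears 1 time(s)
  11 appears 1 time(s)
  12 appears 1 time(s)
  15 appears 3 time(s)
  19 appears 1 time(s)
  20 appears 1 time(s)
Maximum frequency is 3.
Only 15 reaches that frequency, so it is the mode.
Final answer: 15


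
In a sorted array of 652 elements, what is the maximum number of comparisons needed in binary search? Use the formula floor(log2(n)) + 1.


Binary search halves the search space each step.
Maximum comparisons = floor(log2(652)) + 1
log2(652) = 9.3487
floor(log2(652)) = 9, so 9 + 1 = 10
Final answer: 10


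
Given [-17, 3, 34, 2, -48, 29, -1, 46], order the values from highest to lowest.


Original list: [-17, 3, 34, 2, -48, 29, -1, 46]
Repeatedly take the largest remaining element:
  Remaining [-17, 3, 34, 2, -48, 29, -1, 46] -> largest is 46
  Remaining [-17, 3, 34, 2, -48, 29, -1] -> largest is 34
  Remaining [-17, 3, 2, -48, 29, -1] -> largest is 29
  Remaining [-17, 3, 2, -48, -1] -> largest is 3
  Remaining [-17, 2, -48, -1] -> largest is 2
  Remaining [-17, -48, -1] -> largest is -1
  Remaining [-17, -48] -> largest is -17
  Remaining [-48] -> largest is -48
Collecting the picks in order gives the descending list.
Final answer: [46, 34, 29, 3, 2, -1, -17, -48]


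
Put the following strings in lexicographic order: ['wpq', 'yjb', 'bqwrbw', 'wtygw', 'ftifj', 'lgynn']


Compare strings character by character (the first differing letter decides):
  'bqwrbw' < 'ftifj' since 'b' < 'f' at position 1
  'ftifj' < 'lgynn' since 'f' < 'l' at position 1
  'lgynn' < 'wpq' since 'l' < 'w' at position 1
  'wpq' < 'wtygw' since 'p' < 't' at position 2
  'wtygw' < 'yjb' since 'w' < 'y' at position 1
Chaining these comparisons gives the alphabetical order.
Final answer: ['bqwrbw', 'ftifj', 'lgynn', 'wpq', 'wtygw', 'yjb']


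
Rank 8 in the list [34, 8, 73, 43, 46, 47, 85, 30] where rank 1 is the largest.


Sort descending: [85, 73, 47, 46, 43, 34, 30, 8]
Find 8 in the sorted list.
8 is at position 8.
Final answer: 8


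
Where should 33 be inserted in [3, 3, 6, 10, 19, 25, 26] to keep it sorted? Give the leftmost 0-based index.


List is sorted: [3, 3, 6, 10, 19, 25, 26]
We need the leftmost position where 33 can be inserted, i.e. the first index whose element is >= 33 (or the end of the list if none is).
Binary search with low=0, high=7 (0-based indices):
  low=0, high=7, mid=3: a[3]=10 < 33, so low = 4
  low=4, high=7, mid=5: a[5]=25 < 33, so low = 6
  low=6, high=7, mid=6: a[6]=26 < 33, so low = 7
Now low = high = 7, so the insertion index is 7.
Final answer: 7


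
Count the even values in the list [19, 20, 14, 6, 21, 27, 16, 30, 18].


Check each element:
  19 is odd
  20 is even
  14 is even
  6 is even
  21 is odd
  27 is odd
  16 is even
  30 is even
  18 is even
Evens: [20, 14, 6, 16, 30, 18]
Count of evens = 6
Final answer: 6


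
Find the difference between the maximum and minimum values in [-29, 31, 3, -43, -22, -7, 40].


Maximum value: 40
Minimum value: -43
Range = 40 - (-43) = 83
Final answer: 83


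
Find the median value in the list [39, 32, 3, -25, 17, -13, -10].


First, sort the list: [-25, -13, -10, 3, 17, 32, 39]
The list has 7 elements (odd count).
The middle index is 3 (0-based), and the element there is 3.
Final answer: 3


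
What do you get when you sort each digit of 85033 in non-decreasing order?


The number 85033 has digits: 8, 5, 0, 3, 3
Sorted: 0, 3, 3, 5, 8
Joining the sorted digits gives the result.
Final answer: 03358


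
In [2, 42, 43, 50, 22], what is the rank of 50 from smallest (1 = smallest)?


Sort ascending: [2, 22, 42, 43, 50]
Find 50 in the sorted list.
50 is at position 5 (1-indexed).
Final answer: 5


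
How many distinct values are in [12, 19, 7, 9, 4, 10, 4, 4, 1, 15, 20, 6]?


List all unique values:
Distinct values: [1, 4, 6, 7, 9, 10, 12, 15, 19, 20]
Count = 10
Final answer: 10


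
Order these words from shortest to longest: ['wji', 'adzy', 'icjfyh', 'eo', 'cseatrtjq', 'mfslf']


Compute lengths:
  'wji' has length 3
  'adzy' has length 4
  'icjfyh' has length 6
  'eo' has length 2
  'cseatrtjq' has length 9
  'mfslf' has length 5
Lengths in increasing order: 2 < 3 < 4 < 5 < 6 < 9
Listing the words in that order gives the answer.
Final answer: ['eo', 'wji', 'adzy', 'mfslf', 'icjfyh', 'cseatrtjq']


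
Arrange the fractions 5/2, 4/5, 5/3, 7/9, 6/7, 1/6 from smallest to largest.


Convert to decimal for comparison:
  5/2 = 2.5
  4/5 = 0.8
  5/3 = 1.6667
  7/9 = 0.7778
  6/7 = 0.8571
  1/6 = 0.1667
Decimals in increasing order: 0.1667 < 0.7778 < 0.8 < 0.8571 < 1.6667 < 2.5
Writing each back as its fraction gives the sorted order.
Final answer: 1/6, 7/9, 4/5, 6/7, 5/3, 5/2


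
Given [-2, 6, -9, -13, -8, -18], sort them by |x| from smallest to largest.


Compute absolute values:
  |-2| = 2
  |6| = 6
  |-9| = 9
  |-13| = 13
  |-8| = 8
  |-18| = 18
Absolute values in increasing order: 2 < 6 < 8 < 9 < 13 < 18
Listing the original numbers in that order gives the answer.
Final answer: [-2, 6, -8, -9, -13, -18]


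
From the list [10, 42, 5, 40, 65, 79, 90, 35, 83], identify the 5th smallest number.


Sort ascending: [5, 10, 35, 40, 42, 65, 79, 83, 90]
The 5th element (1-indexed) is at index 4.
Value = 42
Final answer: 42


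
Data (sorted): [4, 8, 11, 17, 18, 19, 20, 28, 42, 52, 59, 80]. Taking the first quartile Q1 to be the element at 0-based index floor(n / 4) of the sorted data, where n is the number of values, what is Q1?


The list has n = 12 elements.
Q1 index = floor(12 / 4) = floor(3) = 3
Counting from index 0 in the sorted data, the element at index 3 is 17.
Final answer: 17


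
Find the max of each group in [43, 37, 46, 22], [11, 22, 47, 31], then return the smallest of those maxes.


Find max of each group:
  Group 1: [43, 37, 46, 22] -> max = 46
  Group 2: [11, 22, 47, 31] -> max = 47
Maxes: [46, 47]
Minimum of maxes = 46
Final answer: 46


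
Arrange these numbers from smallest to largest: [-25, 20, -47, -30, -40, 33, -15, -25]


Original list: [-25, 20, -47, -30, -40, 33, -15, -25]
Repeatedly take the smallest remaining element:
  Remaining [-25, 20, -47, -30, -40, 33, -15, -25] -> smallest is -47
  Remaining [-25, 20, -30, -40, 33, -15, -25] -> smallest is -40
  Remaining [-25, 20, -30, 33, -15, -25] -> smallest is -30
  Remaining [-25, 20, 33, -15, -25] -> smallest is -25
  Remaining [20, 33, -15, -25] -> smallest is -25
  Remaining [20, 33, -15] -> smallest is -15
  Remaining [20, 33] -> smallest is 20
  Remaining [33] -> smallest is 33
Collecting the picks in order gives the sorted list.
Final answer: [-47, -40, -30, -25, -25, -15, 20, 33]


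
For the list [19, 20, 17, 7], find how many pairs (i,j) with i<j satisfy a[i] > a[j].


For each element, count the later elements that are smaller than it:
  19 (index 0): smaller elements after it = [17, 7] -> 2
  20 (index 1): smaller elements after it = [17, 7] -> 2
  17 (index 2): smaller elements after it = [7] -> 1
Total inversions = 2 + 2 + 1 = 5
Final answer: 5


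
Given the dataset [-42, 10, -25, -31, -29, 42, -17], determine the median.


First, sort the list: [-42, -31, -29, -25, -17, 10, 42]
The list has 7 elements (odd count).
The middle index is 3 (0-based), and the element there is -25.
Final answer: -25


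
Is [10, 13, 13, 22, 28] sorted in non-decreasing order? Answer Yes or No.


Check consecutive pairs:
  10 <= 13? True
  13 <= 13? True
  13 <= 22? True
  22 <= 28? True
Every consecutive pair is in order, so the list is non-decreasing.
Final answer: Yes


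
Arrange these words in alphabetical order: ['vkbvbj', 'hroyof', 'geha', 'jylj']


Compare strings character by character (the first differing letter decides):
  'geha' < 'hroyof' since 'g' < 'h' at position 1
  'hroyof' < 'jylj' since 'h' < 'j' at position 1
  'jylj' < 'vkbvbj' since 'j' < 'v' at position 1
Chaining these comparisons gives the alphabetical order.
Final answer: ['geha', 'hroyof', 'jylj', 'vkbvbj']


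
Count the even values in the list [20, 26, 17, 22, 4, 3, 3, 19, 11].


Check each element:
  20 is even
  26 is even
  17 is odd
  22 is even
  4 is even
  3 is odd
  3 is odd
  19 is odd
  11 is odd
Evens: [20, 26, 22, 4]
Count of evens = 4
Final answer: 4


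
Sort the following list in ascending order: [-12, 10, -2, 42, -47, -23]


Original list: [-12, 10, -2, 42, -47, -23]
Repeatedly take the smallest remaining element:
  Remaining [-12, 10, -2, 42, -47, -23] -> smallest is -47
  Remaining [-12, 10, -2, 42, -23] -> smallest is -23
  Remaining [-12, 10, -2, 42] -> smallest is -12
  Remaining [10, -2, 42] -> smallest is -2
  Remaining [10, 42] -> smallest is 10
  Remaining [42] -> smallest is 42
Collecting the picks in order gives the sorted list.
Final answer: [-47, -23, -12, -2, 10, 42]


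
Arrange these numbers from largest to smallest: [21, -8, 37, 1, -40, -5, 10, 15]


Original list: [21, -8, 37, 1, -40, -5, 10, 15]
Repeatedly take the largest remaining element:
  Remaining [21, -8, 37, 1, -40, -5, 10, 15] -> largest is 37
  Remaining [21, -8, 1, -40, -5, 10, 15] -> largest is 21
  Remaining [-8, 1, -40, -5, 10, 15] -> largest is 15
  Remaining [-8, 1, -40, -5, 10] -> largest is 10
  Remaining [-8, 1, -40, -5] -> largest is 1
  Remaining [-8, -40, -5] -> largest is -5
  Remaining [-8, -40] -> largest is -8
  Remaining [-40] -> largest is -40
Collecting the picks in order gives the descending list.
Final answer: [37, 21, 15, 10, 1, -5, -8, -40]


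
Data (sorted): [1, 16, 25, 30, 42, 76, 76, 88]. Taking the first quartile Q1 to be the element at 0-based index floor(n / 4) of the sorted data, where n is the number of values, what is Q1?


The list has n = 8 elements.
Q1 index = floor(8 / 4) = floor(2) = 2
Counting from index 0 in the sorted data, the element at index 2 is 25.
Final answer: 25


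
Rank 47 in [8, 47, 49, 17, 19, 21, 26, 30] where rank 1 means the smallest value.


Sort ascending: [8, 17, 19, 21, 26, 30, 47, 49]
Find 47 in the sorted list.
47 is at position 7 (1-indexed).
Final answer: 7


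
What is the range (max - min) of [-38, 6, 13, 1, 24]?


Maximum value: 24
Minimum value: -38
Range = 24 - (-38) = 62
Final answer: 62


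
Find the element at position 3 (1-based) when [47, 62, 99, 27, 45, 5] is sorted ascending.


Sort ascending: [5, 27, 45, 47, 62, 99]
The 3rd element (1-indexed) is at index 2.
Value = 45
Final answer: 45


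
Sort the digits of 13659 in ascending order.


The number 13659 has digits: 1, 3, 6, 5, 9
Sorted: 1, 3, 5, 6, 9
Joining the sorted digits gives the result.
Final answer: 13569


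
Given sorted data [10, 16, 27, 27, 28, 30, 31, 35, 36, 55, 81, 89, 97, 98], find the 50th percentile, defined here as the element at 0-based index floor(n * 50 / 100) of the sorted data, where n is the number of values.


The dataset has n = 14 elements.
Index = floor(14 * 50 / 100) = floor(700 / 100) = floor(7) = 7
Counting from index 0 in the sorted data, the element at index 7 is 35.
Final answer: 35


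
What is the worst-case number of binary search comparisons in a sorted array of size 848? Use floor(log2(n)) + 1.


Binary search halves the search space each step.
Maximum comparisons = floor(log2(848)) + 1
log2(848) = 9.7279
floor(log2(848)) = 9, so 9 + 1 = 10
Final answer: 10


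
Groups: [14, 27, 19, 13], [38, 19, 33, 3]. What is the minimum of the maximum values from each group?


Find max of each group:
  Group 1: [14, 27, 19, 13] -> max = 27
  Group 2: [38, 19, 33, 3] -> max = 38
Maxes: [27, 38]
Minimum of maxes = 27
Final answer: 27


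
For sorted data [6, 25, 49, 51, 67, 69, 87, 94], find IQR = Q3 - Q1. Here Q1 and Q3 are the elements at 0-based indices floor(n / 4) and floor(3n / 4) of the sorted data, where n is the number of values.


The data has n = 8 elements.
Q1 index = floor(8 / 4) = floor(2) = 2; Q3 index = floor(3 * 8 / 4) = floor(6) = 6
Q1 = element at index 2 = 49
Q3 = element at index 6 = 87
IQR = 87 - 49 = 38
Final answer: 38


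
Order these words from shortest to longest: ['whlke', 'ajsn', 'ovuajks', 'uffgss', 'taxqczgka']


Compute lengths:
  'whlke' has length 5
  'ajsn' has length 4
  'ovuajks' has length 7
  'uffgss' has length 6
  'taxqczgka' has length 9
Lengths in increasing order: 4 < 5 < 6 < 7 < 9
Listing the words in that order gives the answer.
Final answer: ['ajsn', 'whlke', 'uffgss', 'ovuajks', 'taxqczgka']


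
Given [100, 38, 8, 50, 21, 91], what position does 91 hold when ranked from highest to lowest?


Sort descending: [100, 91, 50, 38, 21, 8]
Find 91 in the sorted list.
91 is at position 2.
Final answer: 2


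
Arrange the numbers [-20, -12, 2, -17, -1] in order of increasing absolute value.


Compute absolute values:
  |-20| = 20
  |-12| = 12
  |2| = 2
  |-17| = 17
  |-1| = 1
Absolute values in increasing order: 1 < 2 < 12 < 17 < 20
Listing the original numbers in that order gives the answer.
Final answer: [-1, 2, -12, -17, -20]


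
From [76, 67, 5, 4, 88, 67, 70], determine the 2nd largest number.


Sort descending: [88, 76, 70, 67, 67, 5, 4]
The 2nd element (1-indexed) is at index 1.
Value = 76
Final answer: 76


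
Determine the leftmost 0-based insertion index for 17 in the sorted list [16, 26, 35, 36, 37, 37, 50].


List is sorted: [16, 26, 35, 36, 37, 37, 50]
We need the leftmost position where 17 can be inserted, i.e. the first index whose element is >= 17 (or the end of the list if none is).
Binary search with low=0, high=7 (0-based indices):
  low=0, high=7, mid=3: a[3]=36 >= 17, so high = 3
  low=0, high=3, mid=1: a[1]=26 >= 17, so high = 1
  low=0, high=1, mid=0: a[0]=16 < 17, so low = 1
Now low = high = 1, so the insertion index is 1.
Final answer: 1


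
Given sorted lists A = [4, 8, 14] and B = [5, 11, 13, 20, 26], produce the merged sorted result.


List A: [4, 8, 14]
List B: [5, 11, 13, 20, 26]
Repeatedly compare the front elements and take the smaller:
  4 vs 5 -> take 4
  8 vs 5 -> take 5
  8 vs 11 -> take 8
  14 vs 11 -> take 11
  14 vs 13 -> take 13
  14 vs 20 -> take 14
  A is exhausted; append the rest of B: [20, 26]
Final answer: [4, 5, 8, 11, 13, 14, 20, 26]


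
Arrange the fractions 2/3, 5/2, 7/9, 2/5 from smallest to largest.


Convert to decimal for comparison:
  2/3 = 0.6667
  5/2 = 2.5
  7/9 = 0.7778
  2/5 = 0.4
Decimals in increasing order: 0.4 < 0.6667 < 0.7778 < 2.5
Writing each back as its fraction gives the sorted order.
Final answer: 2/5, 2/3, 7/9, 5/2


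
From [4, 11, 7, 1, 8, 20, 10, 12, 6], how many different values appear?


List all unique values:
Distinct values: [1, 4, 6, 7, 8, 10, 11, 12, 20]
Count = 9
Final answer: 9


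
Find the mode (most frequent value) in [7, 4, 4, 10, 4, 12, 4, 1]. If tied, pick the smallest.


Count the frequency of each value:
  1 appears 1 time(s)
  4 appears 4 time(s)
  7 appears 1 time(s)
  10 appears 1 time(s)
  12 appears 1 time(s)
Maximum frequency is 4.
Only 4 reaches that frequency, so it is the mode.
Final answer: 4


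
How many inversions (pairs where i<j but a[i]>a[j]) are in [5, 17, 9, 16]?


For each element, count the later elements that are smaller than it:
  5 (index 0): smaller elements after it = [] -> 0
  17 (index 1): smaller elements after it = [9, 16] -> 2
  9 (index 2): smaller elements after it = [] -> 0
Total inversions = 0 + 2 + 0 = 2
Final answer: 2


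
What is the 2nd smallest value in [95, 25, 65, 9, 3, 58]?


Sort ascending: [3, 9, 25, 58, 65, 95]
The 2nd element (1-indexed) is at index 1.
Value = 9
Final answer: 9


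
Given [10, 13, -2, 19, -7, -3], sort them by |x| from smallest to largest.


Compute absolute values:
  |10| = 10
  |13| = 13
  |-2| = 2
  |19| = 19
  |-7| = 7
  |-3| = 3
Absolute values in increasing order: 2 < 3 < 7 < 10 < 13 < 19
Listing the original numbers in that order gives the answer.
Final answer: [-2, -3, -7, 10, 13, 19]


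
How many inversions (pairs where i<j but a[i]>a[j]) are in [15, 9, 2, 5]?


For each element, count the later elements that are smaller than it:
  15 (index 0): smaller elements after it = [9, 2, 5] -> 3
  9 (index 1): smaller elements after it = [2, 5] -> 2
  2 (index 2): smaller elements after it = [] -> 0
Total inversions = 3 + 2 + 0 = 5
Final answer: 5


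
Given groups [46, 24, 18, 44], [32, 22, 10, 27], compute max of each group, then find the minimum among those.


Find max of each group:
  Group 1: [46, 24, 18, 44] -> max = 46
  Group 2: [32, 22, 10, 27] -> max = 32
Maxes: [46, 32]
Minimum of maxes = 32
Final answer: 32


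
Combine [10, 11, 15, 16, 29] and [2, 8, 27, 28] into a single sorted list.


List A: [10, 11, 15, 16, 29]
List B: [2, 8, 27, 28]
Repeatedly compare the front elements and take the smaller:
  10 vs 2 -> take 2
  10 vs 8 -> take 8
  10 vs 27 -> take 10
  11 vs 27 -> take 11
  15 vs 27 -> take 15
  16 vs 27 -> take 16
  29 vs 27 -> take 27
  29 vs 28 -> take 28
  B is exhausted; append the rest of A: [29]
Final answer: [2, 8, 10, 11, 15, 16, 27, 28, 29]


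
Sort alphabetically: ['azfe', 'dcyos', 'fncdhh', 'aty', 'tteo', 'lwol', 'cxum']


Compare strings character by character (the first differing letter decides):
  'aty' < 'azfe' since 't' < 'z' at position 2
  'azfe' < 'cxum' since 'a' < 'c' at position 1
  'cxum' < 'dcyos' since 'c' < 'd' at position 1
  'dcyos' < 'fncdhh' since 'd' < 'f' at position 1
  'fncdhh' < 'lwol' since 'f' < 'l' at position 1
  'lwol' < 'tteo' since 'l' < 't' at position 1
Chaining these comparisons gives the alphabetical order.
Final answer: ['aty', 'azfe', 'cxum', 'dcyos', 'fncdhh', 'lwol', 'tteo']


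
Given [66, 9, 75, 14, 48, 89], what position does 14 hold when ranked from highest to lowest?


Sort descending: [89, 75, 66, 48, 14, 9]
Find 14 in the sorted list.
14 is at position 5.
Final answer: 5


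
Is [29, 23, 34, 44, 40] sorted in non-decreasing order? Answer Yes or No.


Check consecutive pairs:
  29 <= 23? False
  23 <= 34? True
  34 <= 44? True
  44 <= 40? False
2 consecutive pair(s) are out of order, so the list is not sorted.
Final answer: No


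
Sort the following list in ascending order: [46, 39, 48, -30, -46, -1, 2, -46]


Original list: [46, 39, 48, -30, -46, -1, 2, -46]
Repeatedly take the smallest remaining element:
  Remaining [46, 39, 48, -30, -46, -1, 2, -46] -> smallest is -46
  Remaining [46, 39, 48, -30, -1, 2, -46] -> smallest is -46
  Remaining [46, 39, 48, -30, -1, 2] -> smallest is -30
  Remaining [46, 39, 48, -1, 2] -> smallest is -1
  Remaining [46, 39, 48, 2] -> smallest is 2
  Remaining [46, 39, 48] -> smallest is 39
  Remaining [46, 48] -> smallest is 46
  Remaining [48] -> smallest is 48
Collecting the picks in order gives the sorted list.
Final answer: [-46, -46, -30, -1, 2, 39, 46, 48]


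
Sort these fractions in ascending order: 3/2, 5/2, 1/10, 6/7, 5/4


Convert to decimal for comparison:
  3/2 = 1.5
  5/2 = 2.5
  1/10 = 0.1
  6/7 = 0.8571
  5/4 = 1.25
Decimals in increasing order: 0.1 < 0.8571 < 1.25 < 1.5 < 2.5
Writing each back as its fraction gives the sorted order.
Final answer: 1/10, 6/7, 5/4, 3/2, 5/2


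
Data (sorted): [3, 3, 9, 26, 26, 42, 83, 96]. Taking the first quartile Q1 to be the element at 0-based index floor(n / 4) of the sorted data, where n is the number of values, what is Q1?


The list has n = 8 elements.
Q1 index = floor(8 / 4) = floor(2) = 2
Counting from index 0 in the sorted data, the element at index 2 is 9.
Final answer: 9


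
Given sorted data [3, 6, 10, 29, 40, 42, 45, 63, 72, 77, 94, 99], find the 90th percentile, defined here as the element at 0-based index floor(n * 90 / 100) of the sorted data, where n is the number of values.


The dataset has n = 12 elements.
Index = floor(12 * 90 / 100) = floor(1080 / 100) = floor(10.8) = 10
Counting from index 0 in the sorted data, the element at index 10 is 94.
Final answer: 94


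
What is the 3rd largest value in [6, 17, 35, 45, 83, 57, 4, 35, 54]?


Sort descending: [83, 57, 54, 45, 35, 35, 17, 6, 4]
The 3rd element (1-indexed) is at index 2.
Value = 54
Final answer: 54


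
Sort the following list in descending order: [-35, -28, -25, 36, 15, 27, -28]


Original list: [-35, -28, -25, 36, 15, 27, -28]
Repeatedly take the largest remaining element:
  Remaining [-35, -28, -25, 36, 15, 27, -28] -> largest is 36
  Remaining [-35, -28, -25, 15, 27, -28] -> largest is 27
  Remaining [-35, -28, -25, 15, -28] -> largest is 15
  Remaining [-35, -28, -25, -28] -> largest is -25
  Remaining [-35, -28, -28] -> largest is -28
  Remaining [-35, -28] -> largest is -28
  Remaining [-35] -> largest is -35
Collecting the picks in order gives the descending list.
Final answer: [36, 27, 15, -25, -28, -28, -35]


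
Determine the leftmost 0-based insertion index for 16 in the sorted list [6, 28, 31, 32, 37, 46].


List is sorted: [6, 28, 31, 32, 37, 46]
We need the leftmost position where 16 can be inserted, i.e. the first index whose element is >= 16 (or the end of the list if none is).
Binary search with low=0, high=6 (0-based indices):
  low=0, high=6, mid=3: a[3]=32 >= 16, so high = 3
  low=0, high=3, mid=1: a[1]=28 >= 16, so high = 1
  low=0, high=1, mid=0: a[0]=6 < 16, so low = 1
Now low = high = 1, so the insertion index is 1.
Final answer: 1


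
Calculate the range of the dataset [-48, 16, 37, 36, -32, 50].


Maximum value: 50
Minimum value: -48
Range = 50 - (-48) = 98
Final answer: 98


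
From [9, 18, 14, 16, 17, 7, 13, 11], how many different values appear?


List all unique values:
Distinct values: [7, 9, 11, 13, 14, 16, 17, 18]
Count = 8
Final answer: 8


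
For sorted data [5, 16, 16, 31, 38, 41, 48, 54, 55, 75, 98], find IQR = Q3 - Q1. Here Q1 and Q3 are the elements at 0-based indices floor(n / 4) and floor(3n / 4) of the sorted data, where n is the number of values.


The data has n = 11 elements.
Q1 index = floor(11 / 4) = floor(2.75) = 2; Q3 index = floor(3 * 11 / 4) = floor(8.25) = 8
Q1 = element at index 2 = 16
Q3 = element at index 8 = 55
IQR = 55 - 16 = 39
Final answer: 39


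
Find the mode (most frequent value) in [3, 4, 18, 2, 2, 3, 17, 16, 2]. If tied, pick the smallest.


Count the frequency of each value:
  2 appears 3 time(s)
  3 appears 2 time(s)
  4 appears 1 time(s)
  16 appears 1 time(s)
  17 appears 1 time(s)
  18 appears 1 time(s)
Maximum frequency is 3.
Only 2 reaches that frequency, so it is the mode.
Final answer: 2


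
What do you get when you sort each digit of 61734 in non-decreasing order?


The number 61734 has digits: 6, 1, 7, 3, 4
Sorted: 1, 3, 4, 6, 7
Joining the sorted digits gives the result.
Final answer: 13467


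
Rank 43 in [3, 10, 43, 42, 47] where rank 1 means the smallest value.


Sort ascending: [3, 10, 42, 43, 47]
Find 43 in the sorted list.
43 is at position 4 (1-indexed).
Final answer: 4


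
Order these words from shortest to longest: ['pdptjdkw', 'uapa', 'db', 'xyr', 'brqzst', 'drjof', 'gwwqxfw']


Compute lengths:
  'pdptjdkw' has length 8
  'uapa' has length 4
  'db' has length 2
  'xyr' has length 3
  'brqzst' has length 6
  'drjof' has length 5
  'gwwqxfw' has length 7
Lengths in increasing order: 2 < 3 < 4 < 5 < 6 < 7 < 8
Listing the words in that order gives the answer.
Final answer: ['db', 'xyr', 'uapa', 'drjof', 'brqzst', 'gwwqxfw', 'pdptjdkw']


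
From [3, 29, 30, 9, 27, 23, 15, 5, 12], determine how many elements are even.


Check each element:
  3 is odd
  29 is odd
  30 is even
  9 is odd
  27 is odd
  23 is odd
  15 is odd
  5 is odd
  12 is even
Evens: [30, 12]
Count of evens = 2
Final answer: 2


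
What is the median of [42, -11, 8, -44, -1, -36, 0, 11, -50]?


First, sort the list: [-50, -44, -36, -11, -1, 0, 8, 11, 42]
The list has 9 elements (odd count).
The middle index is 4 (0-based), and the element there is -1.
Final answer: -1


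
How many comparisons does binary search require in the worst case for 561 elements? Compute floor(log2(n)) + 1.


Binary search halves the search space each step.
Maximum comparisons = floor(log2(561)) + 1
log2(561) = 9.1319
floor(log2(561)) = 9, so 9 + 1 = 10
Final answer: 10


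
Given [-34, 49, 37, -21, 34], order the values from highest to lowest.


Original list: [-34, 49, 37, -21, 34]
Repeatedly take the largest remaining element:
  Remaining [-34, 49, 37, -21, 34] -> largest is 49
  Remaining [-34, 37, -21, 34] -> largest is 37
  Remaining [-34, -21, 34] -> largest is 34
  Remaining [-34, -21] -> largest is -21
  Remaining [-34] -> largest is -34
Collecting the picks in order gives the descending list.
Final answer: [49, 37, 34, -21, -34]


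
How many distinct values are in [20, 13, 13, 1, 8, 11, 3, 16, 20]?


List all unique values:
Distinct values: [1, 3, 8, 11, 13, 16, 20]
Count = 7
Final answer: 7


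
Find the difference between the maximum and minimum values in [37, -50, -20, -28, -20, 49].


Maximum value: 49
Minimum value: -50
Range = 49 - (-50) = 99
Final answer: 99


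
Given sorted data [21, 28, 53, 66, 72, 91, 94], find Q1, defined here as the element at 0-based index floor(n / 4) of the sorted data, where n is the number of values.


The list has n = 7 elements.
Q1 index = floor(7 / 4) = floor(1.75) = 1
Counting from index 0 in the sorted data, the element at index 1 is 28.
Final answer: 28


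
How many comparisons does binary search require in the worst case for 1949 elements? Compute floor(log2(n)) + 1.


Binary search halves the search space each step.
Maximum comparisons = floor(log2(1949)) + 1
log2(1949) = 10.9285
floor(log2(1949)) = 10, so 10 + 1 = 11
Final answer: 11


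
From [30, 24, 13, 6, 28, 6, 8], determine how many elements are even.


Check each element:
  30 is even
  24 is even
  13 is odd
  6 is even
  28 is even
  6 is even
  8 is even
Evens: [30, 24, 6, 28, 6, 8]
Count of evens = 6
Final answer: 6


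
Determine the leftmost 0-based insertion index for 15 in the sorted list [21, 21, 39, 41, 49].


List is sorted: [21, 21, 39, 41, 49]
We need the leftmost position where 15 can be inserted, i.e. the first index whose element is >= 15 (or the end of the list if none is).
Binary search with low=0, high=5 (0-based indices):
  low=0, high=5, mid=2: a[2]=39 >= 15, so high = 2
  low=0, high=2, mid=1: a[1]=21 >= 15, so high = 1
  low=0, high=1, mid=0: a[0]=21 >= 15, so high = 0
Now low = high = 0, so the insertion index is 0.
Final answer: 0


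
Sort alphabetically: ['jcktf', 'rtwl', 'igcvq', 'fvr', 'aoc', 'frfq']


Compare strings character by character (the first differing letter decides):
  'aoc' < 'frfq' since 'a' < 'f' at position 1
  'frfq' < 'fvr' since 'r' < 'v' at position 2
  'fvr' < 'igcvq' since 'f' < 'i' at position 1
  'igcvq' < 'jcktf' since 'i' < 'j' at position 1
  'jcktf' < 'rtwl' since 'j' < 'r' at position 1
Chaining these comparisons gives the alphabetical order.
Final answer: ['aoc', 'frfq', 'fvr', 'igcvq', 'jcktf', 'rtwl']


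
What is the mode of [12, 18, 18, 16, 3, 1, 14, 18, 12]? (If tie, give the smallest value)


Count the frequency of each value:
  1 appears 1 time(s)
  3 appears 1 time(s)
  12 appears 2 time(s)
  14 appears 1 time(s)
  16 appears 1 time(s)
  18 appears 3 time(s)
Maximum frequency is 3.
Only 18 reaches that frequency, so it is the mode.
Final answer: 18


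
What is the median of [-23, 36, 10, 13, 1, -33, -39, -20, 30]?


First, sort the list: [-39, -33, -23, -20, 1, 10, 13, 30, 36]
The list has 9 elements (odd count).
The middle index is 4 (0-based), and the element there is 1.
Final answer: 1


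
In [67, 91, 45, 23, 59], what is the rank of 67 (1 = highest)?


Sort descending: [91, 67, 59, 45, 23]
Find 67 in the sorted list.
67 is at position 2.
Final answer: 2


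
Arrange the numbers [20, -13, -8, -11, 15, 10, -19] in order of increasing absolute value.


Compute absolute values:
  |20| = 20
  |-13| = 13
  |-8| = 8
  |-11| = 11
  |15| = 15
  |10| = 10
  |-19| = 19
Absolute values in increasing order: 8 < 10 < 11 < 13 < 15 < 19 < 20
Listing the original numbers in that order gives the answer.
Final answer: [-8, 10, -11, -13, 15, -19, 20]


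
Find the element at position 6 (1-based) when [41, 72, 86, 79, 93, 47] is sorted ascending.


Sort ascending: [41, 47, 72, 79, 86, 93]
The 6th element (1-indexed) is at index 5.
Value = 93
Final answer: 93


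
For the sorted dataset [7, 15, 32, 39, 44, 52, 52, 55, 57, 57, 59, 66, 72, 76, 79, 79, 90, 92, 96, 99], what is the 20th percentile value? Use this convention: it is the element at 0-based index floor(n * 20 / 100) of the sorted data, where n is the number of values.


The dataset has n = 20 elements.
Index = floor(20 * 20 / 100) = floor(400 / 100) = floor(4) = 4
Counting from index 0 in the sorted data, the element at index 4 is 44.
Final answer: 44


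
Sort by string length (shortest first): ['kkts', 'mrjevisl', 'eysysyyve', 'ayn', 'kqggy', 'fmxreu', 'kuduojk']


Compute lengths:
  'kkts' has length 4
  'mrjevisl' has length 8
  'eysysyyve' has length 9
  'ayn' has length 3
  'kqggy' has length 5
  'fmxreu' has length 6
  'kuduojk' has length 7
Lengths in increasing order: 3 < 4 < 5 < 6 < 7 < 8 < 9
Listing the words in that order gives the answer.
Final answer: ['ayn', 'kkts', 'kqggy', 'fmxreu', 'kuduojk', 'mrjevisl', 'eysysyyve']


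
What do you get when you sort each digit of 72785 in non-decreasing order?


The number 72785 has digits: 7, 2, 7, 8, 5
Sorted: 2, 5, 7, 7, 8
Joining the sorted digits gives the result.
Final answer: 25778


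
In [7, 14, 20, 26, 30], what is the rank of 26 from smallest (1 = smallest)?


Sort ascending: [7, 14, 20, 26, 30]
Find 26 in the sorted list.
26 is at position 4 (1-indexed).
Final answer: 4


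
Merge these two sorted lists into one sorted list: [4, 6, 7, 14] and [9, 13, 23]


List A: [4, 6, 7, 14]
List B: [9, 13, 23]
Repeatedly compare the front elements and take the smaller:
  4 vs 9 -> take 4
  6 vs 9 -> take 6
  7 vs 9 -> take 7
  14 vs 9 -> take 9
  14 vs 13 -> take 13
  14 vs 23 -> take 14
  A is exhausted; append the rest of B: [23]
Final answer: [4, 6, 7, 9, 13, 14, 23]


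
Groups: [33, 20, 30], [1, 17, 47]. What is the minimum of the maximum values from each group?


Find max of each group:
  Group 1: [33, 20, 30] -> max = 33
  Group 2: [1, 17, 47] -> max = 47
Maxes: [33, 47]
Minimum of maxes = 33
Final answer: 33


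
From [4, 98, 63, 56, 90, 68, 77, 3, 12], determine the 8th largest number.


Sort descending: [98, 90, 77, 68, 63, 56, 12, 4, 3]
The 8th element (1-indexed) is at index 7.
Value = 4
Final answer: 4


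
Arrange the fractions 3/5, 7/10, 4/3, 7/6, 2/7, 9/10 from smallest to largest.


Convert to decimal for comparison:
  3/5 = 0.6
  7/10 = 0.7
  4/3 = 1.3333
  7/6 = 1.1667
  2/7 = 0.2857
  9/10 = 0.9
Decimals in increasing order: 0.2857 < 0.6 < 0.7 < 0.9 < 1.1667 < 1.3333
Writing each back as its fraction gives the sorted order.
Final answer: 2/7, 3/5, 7/10, 9/10, 7/6, 4/3


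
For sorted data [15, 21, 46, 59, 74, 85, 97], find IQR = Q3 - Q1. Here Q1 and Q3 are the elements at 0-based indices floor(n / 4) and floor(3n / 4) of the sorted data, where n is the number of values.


The data has n = 7 elements.
Q1 index = floor(7 / 4) = floor(1.75) = 1; Q3 index = floor(3 * 7 / 4) = floor(5.25) = 5
Q1 = element at index 1 = 21
Q3 = element at index 5 = 85
IQR = 85 - 21 = 64
Final answer: 64


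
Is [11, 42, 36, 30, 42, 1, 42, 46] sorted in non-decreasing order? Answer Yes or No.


Check consecutive pairs:
  11 <= 42? True
  42 <= 36? False
  36 <= 30? False
  30 <= 42? True
  42 <= 1? False
  1 <= 42? True
  42 <= 46? True
3 consecutive pair(s) are out of order, so the list is not sorted.
Final answer: No


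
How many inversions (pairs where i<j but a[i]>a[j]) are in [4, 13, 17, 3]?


For each element, count the later elements that are smaller than it:
  4 (index 0): smaller elements after it = [3] -> 1
  13 (index 1): smaller elements after it = [3] -> 1
  17 (index 2): smaller elements after it = [3] -> 1
Total inversions = 1 + 1 + 1 = 3
Final answer: 3


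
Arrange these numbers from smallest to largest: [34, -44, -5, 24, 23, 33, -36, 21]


Original list: [34, -44, -5, 24, 23, 33, -36, 21]
Repeatedly take the smallest remaining element:
  Remaining [34, -44, -5, 24, 23, 33, -36, 21] -> smallest is -44
  Remaining [34, -5, 24, 23, 33, -36, 21] -> smallest is -36
  Remaining [34, -5, 24, 23, 33, 21] -> smallest is -5
  Remaining [34, 24, 23, 33, 21] -> smallest is 21
  Remaining [34, 24, 23, 33] -> smallest is 23
  Remaining [34, 24, 33] -> smallest is 24
  Remaining [34, 33] -> smallest is 33
  Remaining [34] -> smallest is 34
Collecting the picks in order gives the sorted list.
Final answer: [-44, -36, -5, 21, 23, 24, 33, 34]


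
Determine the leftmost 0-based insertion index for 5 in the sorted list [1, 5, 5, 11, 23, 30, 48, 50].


List is sorted: [1, 5, 5, 11, 23, 30, 48, 50]
We need the leftmost position where 5 can be inserted, i.e. the first index whose element is >= 5 (or the end of the list if none is).
Binary search with low=0, high=8 (0-based indices):
  low=0, high=8, mid=4: a[4]=23 >= 5, so high = 4
  low=0, high=4, mid=2: a[2]=5 >= 5, so high = 2
  low=0, high=2, mid=1: a[1]=5 >= 5, so high = 1
  low=0, high=1, mid=0: a[0]=1 < 5, so low = 1
Now low = high = 1, so the insertion index is 1.
Final answer: 1


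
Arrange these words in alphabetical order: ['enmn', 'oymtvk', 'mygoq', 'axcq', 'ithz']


Compare strings character by character (the first differing letter decides):
  'axcq' < 'enmn' since 'a' < 'e' at position 1
  'enmn' < 'ithz' since 'e' < 'i' at position 1
  'ithz' < 'mygoq' since 'i' < 'm' at position 1
  'mygoq' < 'oymtvk' since 'm' < 'o' at position 1
Chaining these comparisons gives the alphabetical order.
Final answer: ['axcq', 'enmn', 'ithz', 'mygoq', 'oymtvk']


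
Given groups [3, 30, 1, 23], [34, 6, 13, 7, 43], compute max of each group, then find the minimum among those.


Find max of each group:
  Group 1: [3, 30, 1, 23] -> max = 30
  Group 2: [34, 6, 13, 7, 43] -> max = 43
Maxes: [30, 43]
Minimum of maxes = 30
Final answer: 30


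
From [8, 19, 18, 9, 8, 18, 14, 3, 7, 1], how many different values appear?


List all unique values:
Distinct values: [1, 3, 7, 8, 9, 14, 18, 19]
Count = 8
Final answer: 8
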